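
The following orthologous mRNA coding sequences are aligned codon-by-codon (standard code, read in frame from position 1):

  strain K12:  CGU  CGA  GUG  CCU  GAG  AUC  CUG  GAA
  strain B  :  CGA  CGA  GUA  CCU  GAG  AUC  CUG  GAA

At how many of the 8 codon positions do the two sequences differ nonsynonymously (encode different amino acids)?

Codon 1: CGU Arg / CGA Arg — synonymous.
Codon 2: CGA Arg / CGA Arg — identical.
Codon 3: GUG Val / GUA Val — synonymous.
Codon 4: CCU Pro / CCU Pro — identical.
Codon 5: GAG Glu / GAG Glu — identical.
Codon 6: AUC Ile / AUC Ile — identical.
Codon 7: CUG Leu / CUG Leu — identical.
Codon 8: GAA Glu / GAA Glu — identical.
Nonsynonymous differences: 0.

0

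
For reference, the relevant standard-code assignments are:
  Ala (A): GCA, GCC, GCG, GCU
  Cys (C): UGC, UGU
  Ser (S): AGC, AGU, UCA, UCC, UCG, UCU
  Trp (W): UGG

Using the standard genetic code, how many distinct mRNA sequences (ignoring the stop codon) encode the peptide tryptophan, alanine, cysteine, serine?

48

Trp: 1 codon.
Ala: 4 codons.
Cys: 2 codons.
Ser: 6 codons.
1 × 4 × 2 × 6 = 48.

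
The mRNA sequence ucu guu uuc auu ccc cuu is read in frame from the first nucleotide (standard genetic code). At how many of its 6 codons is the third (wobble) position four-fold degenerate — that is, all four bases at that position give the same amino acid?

Codon 1 UCU (Ser): third position 4-fold.
Codon 2 GUU (Val): third position 4-fold.
Codon 3 UUC (Phe): third position 2-fold.
Codon 4 AUU (Ile): third position 3-fold.
Codon 5 CCC (Pro): third position 4-fold.
Codon 6 CUU (Leu): third position 4-fold.
Four-fold degenerate third positions: 4.

4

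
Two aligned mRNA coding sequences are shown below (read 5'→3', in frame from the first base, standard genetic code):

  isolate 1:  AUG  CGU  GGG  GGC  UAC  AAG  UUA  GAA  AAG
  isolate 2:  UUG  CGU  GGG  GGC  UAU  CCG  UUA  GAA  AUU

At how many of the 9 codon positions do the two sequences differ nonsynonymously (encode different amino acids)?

3

Codon 1: AUG Met / UUG Leu — nonsynonymous.
Codon 2: CGU Arg / CGU Arg — identical.
Codon 3: GGG Gly / GGG Gly — identical.
Codon 4: GGC Gly / GGC Gly — identical.
Codon 5: UAC Tyr / UAU Tyr — synonymous.
Codon 6: AAG Lys / CCG Pro — nonsynonymous.
Codon 7: UUA Leu / UUA Leu — identical.
Codon 8: GAA Glu / GAA Glu — identical.
Codon 9: AAG Lys / AUU Ile — nonsynonymous.
Nonsynonymous differences: 3.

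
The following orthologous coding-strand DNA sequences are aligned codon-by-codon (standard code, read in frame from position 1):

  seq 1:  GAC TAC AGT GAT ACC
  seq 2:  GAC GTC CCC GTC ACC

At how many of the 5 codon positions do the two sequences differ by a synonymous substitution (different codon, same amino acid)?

0

Codon 1: GAC Asp / GAC Asp — identical.
Codon 2: TAC Tyr / GTC Val — nonsynonymous.
Codon 3: AGT Ser / CCC Pro — nonsynonymous.
Codon 4: GAT Asp / GTC Val — nonsynonymous.
Codon 5: ACC Thr / ACC Thr — identical.
Synonymous differences: 0.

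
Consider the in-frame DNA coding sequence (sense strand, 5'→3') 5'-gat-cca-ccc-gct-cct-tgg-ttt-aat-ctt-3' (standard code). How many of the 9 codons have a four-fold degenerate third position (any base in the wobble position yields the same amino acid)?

5

Codon 1 GAT (Asp): third position 2-fold.
Codon 2 CCA (Pro): third position 4-fold.
Codon 3 CCC (Pro): third position 4-fold.
Codon 4 GCT (Ala): third position 4-fold.
Codon 5 CCT (Pro): third position 4-fold.
Codon 6 TGG (Trp): third position 1-fold.
Codon 7 TTT (Phe): third position 2-fold.
Codon 8 AAT (Asn): third position 2-fold.
Codon 9 CTT (Leu): third position 4-fold.
Four-fold degenerate third positions: 5.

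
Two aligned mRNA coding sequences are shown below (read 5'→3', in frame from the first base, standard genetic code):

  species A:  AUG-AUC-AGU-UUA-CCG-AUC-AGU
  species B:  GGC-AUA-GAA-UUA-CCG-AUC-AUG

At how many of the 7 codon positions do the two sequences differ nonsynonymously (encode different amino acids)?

Codon 1: AUG Met / GGC Gly — nonsynonymous.
Codon 2: AUC Ile / AUA Ile — synonymous.
Codon 3: AGU Ser / GAA Glu — nonsynonymous.
Codon 4: UUA Leu / UUA Leu — identical.
Codon 5: CCG Pro / CCG Pro — identical.
Codon 6: AUC Ile / AUC Ile — identical.
Codon 7: AGU Ser / AUG Met — nonsynonymous.
Nonsynonymous differences: 3.

3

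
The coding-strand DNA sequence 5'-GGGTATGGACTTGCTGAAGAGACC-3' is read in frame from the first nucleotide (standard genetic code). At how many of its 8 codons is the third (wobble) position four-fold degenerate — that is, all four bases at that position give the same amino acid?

Codon 1 GGG (Gly): third position 4-fold.
Codon 2 TAT (Tyr): third position 2-fold.
Codon 3 GGA (Gly): third position 4-fold.
Codon 4 CTT (Leu): third position 4-fold.
Codon 5 GCT (Ala): third position 4-fold.
Codon 6 GAA (Glu): third position 2-fold.
Codon 7 GAG (Glu): third position 2-fold.
Codon 8 ACC (Thr): third position 4-fold.
Four-fold degenerate third positions: 5.

5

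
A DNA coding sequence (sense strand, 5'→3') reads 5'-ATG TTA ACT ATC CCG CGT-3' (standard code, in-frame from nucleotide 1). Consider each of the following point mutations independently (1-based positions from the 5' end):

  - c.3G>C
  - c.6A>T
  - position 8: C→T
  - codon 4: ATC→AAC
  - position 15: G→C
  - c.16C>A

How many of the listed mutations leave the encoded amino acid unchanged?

Codon 1: ATG (Met) → ATC (Ile) — missense.
Codon 2: TTA (Leu) → TTT (Phe) — missense.
Codon 3: ACT (Thr) → ATT (Ile) — missense.
Codon 4: ATC (Ile) → AAC (Asn) — missense.
Codon 5: CCG (Pro) → CCC (Pro) — synonymous.
Codon 6: CGT (Arg) → AGT (Ser) — missense.
Synonymous: 1 of 6.

1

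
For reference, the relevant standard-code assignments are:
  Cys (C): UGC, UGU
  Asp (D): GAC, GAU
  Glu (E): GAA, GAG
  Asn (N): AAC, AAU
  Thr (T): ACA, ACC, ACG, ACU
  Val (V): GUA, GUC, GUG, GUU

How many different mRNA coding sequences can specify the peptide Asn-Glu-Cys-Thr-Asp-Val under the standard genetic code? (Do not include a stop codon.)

256

Asn: 2 codons.
Glu: 2 codons.
Cys: 2 codons.
Thr: 4 codons.
Asp: 2 codons.
Val: 4 codons.
2 × 2 × 2 × 4 × 2 × 4 = 256.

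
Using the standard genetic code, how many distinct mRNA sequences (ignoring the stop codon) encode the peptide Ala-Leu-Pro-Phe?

192

Ala: 4 codons.
Leu: 6 codons.
Pro: 4 codons.
Phe: 2 codons.
4 × 6 × 4 × 2 = 192.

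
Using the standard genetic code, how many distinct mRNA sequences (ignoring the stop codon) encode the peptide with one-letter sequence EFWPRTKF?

1536

Glu: 2 codons.
Phe: 2 codons.
Trp: 1 codon.
Pro: 4 codons.
Arg: 6 codons.
Thr: 4 codons.
Lys: 2 codons.
Phe: 2 codons.
2 × 2 × 1 × 4 × 6 × 4 × 2 × 2 = 1536.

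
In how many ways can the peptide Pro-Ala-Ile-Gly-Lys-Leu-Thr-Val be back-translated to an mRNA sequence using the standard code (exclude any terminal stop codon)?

36864

Pro: 4 codons.
Ala: 4 codons.
Ile: 3 codons.
Gly: 4 codons.
Lys: 2 codons.
Leu: 6 codons.
Thr: 4 codons.
Val: 4 codons.
4 × 4 × 3 × 4 × 2 × 6 × 4 × 4 = 36864.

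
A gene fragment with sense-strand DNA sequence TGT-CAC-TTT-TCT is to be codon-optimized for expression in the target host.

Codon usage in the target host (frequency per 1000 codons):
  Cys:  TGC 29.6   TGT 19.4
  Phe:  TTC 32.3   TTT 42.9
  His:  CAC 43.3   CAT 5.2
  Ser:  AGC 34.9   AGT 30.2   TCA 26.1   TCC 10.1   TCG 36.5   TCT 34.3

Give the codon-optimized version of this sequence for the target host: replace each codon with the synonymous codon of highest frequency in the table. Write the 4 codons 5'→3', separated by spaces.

Codon 1 (Cys): best is TGC at 29.6.
Codon 2 (His): best is CAC at 43.3.
Codon 3 (Phe): best is TTT at 42.9.
Codon 4 (Ser): best is TCG at 36.5.

TGC CAC TTT TCG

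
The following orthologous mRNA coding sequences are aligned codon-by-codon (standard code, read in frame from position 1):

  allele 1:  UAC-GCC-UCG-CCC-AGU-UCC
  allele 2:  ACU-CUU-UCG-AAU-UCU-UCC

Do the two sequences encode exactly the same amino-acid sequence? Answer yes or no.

no

Codon 1: UAC Tyr / ACU Thr — nonsynonymous.
Codon 2: GCC Ala / CUU Leu — nonsynonymous.
Codon 3: UCG Ser / UCG Ser — identical.
Codon 4: CCC Pro / AAU Asn — nonsynonymous.
Codon 5: AGU Ser / UCU Ser — synonymous.
Codon 6: UCC Ser / UCC Ser — identical.
Nonsynonymous differences: 3 → different protein.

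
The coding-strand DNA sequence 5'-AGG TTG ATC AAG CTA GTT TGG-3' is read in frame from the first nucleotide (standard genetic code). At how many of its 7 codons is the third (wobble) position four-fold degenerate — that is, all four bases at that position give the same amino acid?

Codon 1 AGG (Arg): third position 2-fold.
Codon 2 TTG (Leu): third position 2-fold.
Codon 3 ATC (Ile): third position 3-fold.
Codon 4 AAG (Lys): third position 2-fold.
Codon 5 CTA (Leu): third position 4-fold.
Codon 6 GTT (Val): third position 4-fold.
Codon 7 TGG (Trp): third position 1-fold.
Four-fold degenerate third positions: 2.

2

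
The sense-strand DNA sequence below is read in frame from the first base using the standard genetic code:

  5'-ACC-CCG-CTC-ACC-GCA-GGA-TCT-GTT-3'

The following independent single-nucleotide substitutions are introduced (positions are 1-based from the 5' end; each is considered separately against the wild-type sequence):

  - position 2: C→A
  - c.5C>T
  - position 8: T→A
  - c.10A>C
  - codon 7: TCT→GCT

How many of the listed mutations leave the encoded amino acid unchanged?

0

Codon 1: ACC (Thr) → AAC (Asn) — missense.
Codon 2: CCG (Pro) → CTG (Leu) — missense.
Codon 3: CTC (Leu) → CAC (His) — missense.
Codon 4: ACC (Thr) → CCC (Pro) — missense.
Codon 7: TCT (Ser) → GCT (Ala) — missense.
Synonymous: 0 of 5.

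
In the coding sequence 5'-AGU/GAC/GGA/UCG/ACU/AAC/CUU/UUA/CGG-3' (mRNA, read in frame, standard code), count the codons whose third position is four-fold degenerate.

Codon 1 AGU (Ser): third position 2-fold.
Codon 2 GAC (Asp): third position 2-fold.
Codon 3 GGA (Gly): third position 4-fold.
Codon 4 UCG (Ser): third position 4-fold.
Codon 5 ACU (Thr): third position 4-fold.
Codon 6 AAC (Asn): third position 2-fold.
Codon 7 CUU (Leu): third position 4-fold.
Codon 8 UUA (Leu): third position 2-fold.
Codon 9 CGG (Arg): third position 4-fold.
Four-fold degenerate third positions: 5.

5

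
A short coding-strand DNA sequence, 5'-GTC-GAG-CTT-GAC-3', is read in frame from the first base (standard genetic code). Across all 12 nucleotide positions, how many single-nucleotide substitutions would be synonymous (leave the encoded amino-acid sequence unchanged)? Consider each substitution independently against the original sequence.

Codon 1 (GTC, Val): 3 synonymous substitutions.
Codon 2 (GAG, Glu): 1 synonymous substitution.
Codon 3 (CTT, Leu): 3 synonymous substitutions.
Codon 4 (GAC, Asp): 1 synonymous substitution.
Total: 3 + 1 + 3 + 1 = 8.

8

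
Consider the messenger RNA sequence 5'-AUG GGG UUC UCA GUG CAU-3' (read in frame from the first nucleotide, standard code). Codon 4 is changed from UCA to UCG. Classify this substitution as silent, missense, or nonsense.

Position 12 falls in codon 4: UCA → Ser.
After the substitution the codon is UCG → Ser.
Both encode Ser, so the change is synonymous.

silent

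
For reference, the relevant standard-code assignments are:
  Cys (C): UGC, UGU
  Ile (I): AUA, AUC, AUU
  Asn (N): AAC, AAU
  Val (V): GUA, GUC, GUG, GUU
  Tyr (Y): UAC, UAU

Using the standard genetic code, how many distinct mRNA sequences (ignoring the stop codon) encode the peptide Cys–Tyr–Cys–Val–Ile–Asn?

192

Cys: 2 codons.
Tyr: 2 codons.
Cys: 2 codons.
Val: 4 codons.
Ile: 3 codons.
Asn: 2 codons.
2 × 2 × 2 × 4 × 3 × 2 = 192.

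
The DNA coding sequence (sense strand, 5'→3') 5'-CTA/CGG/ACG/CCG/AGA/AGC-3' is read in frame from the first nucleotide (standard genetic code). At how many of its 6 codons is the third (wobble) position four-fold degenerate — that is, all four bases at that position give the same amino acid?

Codon 1 CTA (Leu): third position 4-fold.
Codon 2 CGG (Arg): third position 4-fold.
Codon 3 ACG (Thr): third position 4-fold.
Codon 4 CCG (Pro): third position 4-fold.
Codon 5 AGA (Arg): third position 2-fold.
Codon 6 AGC (Ser): third position 2-fold.
Four-fold degenerate third positions: 4.

4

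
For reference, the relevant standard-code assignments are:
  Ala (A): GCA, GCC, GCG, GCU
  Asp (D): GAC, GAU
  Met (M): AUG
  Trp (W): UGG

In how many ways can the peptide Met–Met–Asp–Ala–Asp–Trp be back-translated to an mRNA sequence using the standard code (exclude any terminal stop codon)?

Met: 1 codon.
Met: 1 codon.
Asp: 2 codons.
Ala: 4 codons.
Asp: 2 codons.
Trp: 1 codon.
1 × 1 × 2 × 4 × 2 × 1 = 16.

16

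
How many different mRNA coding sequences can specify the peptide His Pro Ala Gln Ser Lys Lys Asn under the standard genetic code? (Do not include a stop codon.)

His: 2 codons.
Pro: 4 codons.
Ala: 4 codons.
Gln: 2 codons.
Ser: 6 codons.
Lys: 2 codons.
Lys: 2 codons.
Asn: 2 codons.
2 × 4 × 4 × 2 × 6 × 2 × 2 × 2 = 3072.

3072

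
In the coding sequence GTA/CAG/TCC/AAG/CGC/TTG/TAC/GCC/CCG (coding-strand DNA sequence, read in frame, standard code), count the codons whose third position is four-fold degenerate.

Codon 1 GTA (Val): third position 4-fold.
Codon 2 CAG (Gln): third position 2-fold.
Codon 3 TCC (Ser): third position 4-fold.
Codon 4 AAG (Lys): third position 2-fold.
Codon 5 CGC (Arg): third position 4-fold.
Codon 6 TTG (Leu): third position 2-fold.
Codon 7 TAC (Tyr): third position 2-fold.
Codon 8 GCC (Ala): third position 4-fold.
Codon 9 CCG (Pro): third position 4-fold.
Four-fold degenerate third positions: 5.

5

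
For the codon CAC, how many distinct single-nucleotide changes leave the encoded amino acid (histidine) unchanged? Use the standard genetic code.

1

Position 1: none → 0 synonymous.
Position 2: none → 0 synonymous.
Position 3: CAU → 1 synonymous.
Total: 0 + 0 + 1 = 1.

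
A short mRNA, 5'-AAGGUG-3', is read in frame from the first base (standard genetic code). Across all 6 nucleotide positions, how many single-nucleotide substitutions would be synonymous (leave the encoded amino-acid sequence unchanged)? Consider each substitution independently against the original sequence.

4

Codon 1 (AAG, Lys): 1 synonymous substitution.
Codon 2 (GUG, Val): 3 synonymous substitutions.
Total: 1 + 3 = 4.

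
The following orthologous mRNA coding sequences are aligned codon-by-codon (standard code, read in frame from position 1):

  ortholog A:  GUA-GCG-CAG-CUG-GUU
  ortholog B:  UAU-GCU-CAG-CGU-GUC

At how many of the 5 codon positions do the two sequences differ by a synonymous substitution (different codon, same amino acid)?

Codon 1: GUA Val / UAU Tyr — nonsynonymous.
Codon 2: GCG Ala / GCU Ala — synonymous.
Codon 3: CAG Gln / CAG Gln — identical.
Codon 4: CUG Leu / CGU Arg — nonsynonymous.
Codon 5: GUU Val / GUC Val — synonymous.
Synonymous differences: 2.

2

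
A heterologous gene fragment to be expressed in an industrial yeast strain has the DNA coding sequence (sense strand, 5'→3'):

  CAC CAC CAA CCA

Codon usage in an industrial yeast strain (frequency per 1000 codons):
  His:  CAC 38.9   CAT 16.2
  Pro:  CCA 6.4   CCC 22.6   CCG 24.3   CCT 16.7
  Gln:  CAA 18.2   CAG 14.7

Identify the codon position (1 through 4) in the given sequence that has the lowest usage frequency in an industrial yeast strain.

Codon 1 CAC (His): 38.9 per 1000.
Codon 2 CAC (His): 38.9 per 1000.
Codon 3 CAA (Gln): 18.2 per 1000.
Codon 4 CCA (Pro): 6.4 per 1000.
Lowest frequency is 6.4 at codon 4.

4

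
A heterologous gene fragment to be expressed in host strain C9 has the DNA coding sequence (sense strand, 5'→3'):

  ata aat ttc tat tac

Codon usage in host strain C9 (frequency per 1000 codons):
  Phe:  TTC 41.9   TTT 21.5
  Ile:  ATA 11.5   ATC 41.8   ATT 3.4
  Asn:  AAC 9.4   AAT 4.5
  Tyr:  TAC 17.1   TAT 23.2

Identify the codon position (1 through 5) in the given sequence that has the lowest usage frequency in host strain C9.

2

Codon 1 ATA (Ile): 11.5 per 1000.
Codon 2 AAT (Asn): 4.5 per 1000.
Codon 3 TTC (Phe): 41.9 per 1000.
Codon 4 TAT (Tyr): 23.2 per 1000.
Codon 5 TAC (Tyr): 17.1 per 1000.
Lowest frequency is 4.5 at codon 2.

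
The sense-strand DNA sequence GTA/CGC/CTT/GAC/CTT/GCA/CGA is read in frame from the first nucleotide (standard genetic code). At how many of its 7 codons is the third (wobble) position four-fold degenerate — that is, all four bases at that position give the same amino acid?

6

Codon 1 GTA (Val): third position 4-fold.
Codon 2 CGC (Arg): third position 4-fold.
Codon 3 CTT (Leu): third position 4-fold.
Codon 4 GAC (Asp): third position 2-fold.
Codon 5 CTT (Leu): third position 4-fold.
Codon 6 GCA (Ala): third position 4-fold.
Codon 7 CGA (Arg): third position 4-fold.
Four-fold degenerate third positions: 6.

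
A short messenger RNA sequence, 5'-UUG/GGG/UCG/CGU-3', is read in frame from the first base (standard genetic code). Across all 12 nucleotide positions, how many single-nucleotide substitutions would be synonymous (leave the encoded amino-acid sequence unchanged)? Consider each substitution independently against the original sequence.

Codon 1 (UUG, Leu): 2 synonymous substitutions.
Codon 2 (GGG, Gly): 3 synonymous substitutions.
Codon 3 (UCG, Ser): 3 synonymous substitutions.
Codon 4 (CGU, Arg): 3 synonymous substitutions.
Total: 2 + 3 + 3 + 3 = 11.

11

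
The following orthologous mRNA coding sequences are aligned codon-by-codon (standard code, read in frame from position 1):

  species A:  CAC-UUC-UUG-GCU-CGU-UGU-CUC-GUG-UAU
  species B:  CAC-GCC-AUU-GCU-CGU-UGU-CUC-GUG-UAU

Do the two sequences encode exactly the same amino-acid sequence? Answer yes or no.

Codon 1: CAC His / CAC His — identical.
Codon 2: UUC Phe / GCC Ala — nonsynonymous.
Codon 3: UUG Leu / AUU Ile — nonsynonymous.
Codon 4: GCU Ala / GCU Ala — identical.
Codon 5: CGU Arg / CGU Arg — identical.
Codon 6: UGU Cys / UGU Cys — identical.
Codon 7: CUC Leu / CUC Leu — identical.
Codon 8: GUG Val / GUG Val — identical.
Codon 9: UAU Tyr / UAU Tyr — identical.
Nonsynonymous differences: 2 → different protein.

no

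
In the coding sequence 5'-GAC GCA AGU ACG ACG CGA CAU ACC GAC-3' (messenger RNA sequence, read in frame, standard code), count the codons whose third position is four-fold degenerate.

Codon 1 GAC (Asp): third position 2-fold.
Codon 2 GCA (Ala): third position 4-fold.
Codon 3 AGU (Ser): third position 2-fold.
Codon 4 ACG (Thr): third position 4-fold.
Codon 5 ACG (Thr): third position 4-fold.
Codon 6 CGA (Arg): third position 4-fold.
Codon 7 CAU (His): third position 2-fold.
Codon 8 ACC (Thr): third position 4-fold.
Codon 9 GAC (Asp): third position 2-fold.
Four-fold degenerate third positions: 5.

5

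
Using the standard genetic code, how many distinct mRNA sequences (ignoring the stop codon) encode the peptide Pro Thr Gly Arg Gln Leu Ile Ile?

Pro: 4 codons.
Thr: 4 codons.
Gly: 4 codons.
Arg: 6 codons.
Gln: 2 codons.
Leu: 6 codons.
Ile: 3 codons.
Ile: 3 codons.
4 × 4 × 4 × 6 × 2 × 6 × 3 × 3 = 41472.

41472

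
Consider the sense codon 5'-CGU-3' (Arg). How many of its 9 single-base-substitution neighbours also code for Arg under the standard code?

Position 1: none → 0 synonymous.
Position 2: none → 0 synonymous.
Position 3: CGC, CGA, CGG → 3 synonymous.
Total: 0 + 0 + 3 = 3.

3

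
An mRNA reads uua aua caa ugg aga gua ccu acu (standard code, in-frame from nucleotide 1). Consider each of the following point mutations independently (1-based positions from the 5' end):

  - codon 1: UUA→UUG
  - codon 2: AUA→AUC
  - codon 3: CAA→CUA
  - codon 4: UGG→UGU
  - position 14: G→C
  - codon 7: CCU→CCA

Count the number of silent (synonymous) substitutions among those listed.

3

Codon 1: UUA (Leu) → UUG (Leu) — synonymous.
Codon 2: AUA (Ile) → AUC (Ile) — synonymous.
Codon 3: CAA (Gln) → CUA (Leu) — missense.
Codon 4: UGG (Trp) → UGU (Cys) — missense.
Codon 5: AGA (Arg) → ACA (Thr) — missense.
Codon 7: CCU (Pro) → CCA (Pro) — synonymous.
Synonymous: 3 of 6.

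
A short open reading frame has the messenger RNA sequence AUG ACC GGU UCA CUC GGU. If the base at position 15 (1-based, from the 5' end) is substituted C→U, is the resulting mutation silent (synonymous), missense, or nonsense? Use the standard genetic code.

silent

Position 15 falls in codon 5: CUC → Leu.
After the substitution the codon is CUU → Leu.
Both encode Leu, so the change is synonymous.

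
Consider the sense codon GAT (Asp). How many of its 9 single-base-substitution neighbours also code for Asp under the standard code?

1

Position 1: none → 0 synonymous.
Position 2: none → 0 synonymous.
Position 3: GAC → 1 synonymous.
Total: 0 + 0 + 1 = 1.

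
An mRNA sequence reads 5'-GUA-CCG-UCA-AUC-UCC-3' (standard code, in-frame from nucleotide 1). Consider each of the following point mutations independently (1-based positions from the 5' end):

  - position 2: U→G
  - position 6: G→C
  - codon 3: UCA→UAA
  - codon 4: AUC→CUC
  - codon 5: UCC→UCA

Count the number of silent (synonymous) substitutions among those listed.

2

Codon 1: GUA (Val) → GGA (Gly) — missense.
Codon 2: CCG (Pro) → CCC (Pro) — synonymous.
Codon 3: UCA (Ser) → UAA (Stop) — nonsense.
Codon 4: AUC (Ile) → CUC (Leu) — missense.
Codon 5: UCC (Ser) → UCA (Ser) — synonymous.
Synonymous: 2 of 5.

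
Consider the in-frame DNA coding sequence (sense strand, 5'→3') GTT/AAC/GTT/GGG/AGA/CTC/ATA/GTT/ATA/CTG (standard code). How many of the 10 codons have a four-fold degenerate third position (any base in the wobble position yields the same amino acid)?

6

Codon 1 GTT (Val): third position 4-fold.
Codon 2 AAC (Asn): third position 2-fold.
Codon 3 GTT (Val): third position 4-fold.
Codon 4 GGG (Gly): third position 4-fold.
Codon 5 AGA (Arg): third position 2-fold.
Codon 6 CTC (Leu): third position 4-fold.
Codon 7 ATA (Ile): third position 3-fold.
Codon 8 GTT (Val): third position 4-fold.
Codon 9 ATA (Ile): third position 3-fold.
Codon 10 CTG (Leu): third position 4-fold.
Four-fold degenerate third positions: 6.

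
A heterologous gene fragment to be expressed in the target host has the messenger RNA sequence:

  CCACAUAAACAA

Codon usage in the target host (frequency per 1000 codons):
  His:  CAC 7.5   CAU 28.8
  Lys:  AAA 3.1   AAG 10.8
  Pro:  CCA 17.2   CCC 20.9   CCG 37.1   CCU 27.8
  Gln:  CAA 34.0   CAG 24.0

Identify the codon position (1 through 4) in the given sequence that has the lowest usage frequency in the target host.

Codon 1 CCA (Pro): 17.2 per 1000.
Codon 2 CAU (His): 28.8 per 1000.
Codon 3 AAA (Lys): 3.1 per 1000.
Codon 4 CAA (Gln): 34.0 per 1000.
Lowest frequency is 3.1 at codon 3.

3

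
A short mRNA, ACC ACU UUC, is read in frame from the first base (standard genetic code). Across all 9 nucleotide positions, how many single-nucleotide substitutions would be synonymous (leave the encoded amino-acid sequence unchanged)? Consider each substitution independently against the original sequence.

7

Codon 1 (ACC, Thr): 3 synonymous substitutions.
Codon 2 (ACU, Thr): 3 synonymous substitutions.
Codon 3 (UUC, Phe): 1 synonymous substitution.
Total: 3 + 3 + 1 = 7.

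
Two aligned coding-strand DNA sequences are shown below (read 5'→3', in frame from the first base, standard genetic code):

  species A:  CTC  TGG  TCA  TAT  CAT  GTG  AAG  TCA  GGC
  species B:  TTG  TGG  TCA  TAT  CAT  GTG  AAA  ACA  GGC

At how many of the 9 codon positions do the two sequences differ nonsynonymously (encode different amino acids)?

Codon 1: CTC Leu / TTG Leu — synonymous.
Codon 2: TGG Trp / TGG Trp — identical.
Codon 3: TCA Ser / TCA Ser — identical.
Codon 4: TAT Tyr / TAT Tyr — identical.
Codon 5: CAT His / CAT His — identical.
Codon 6: GTG Val / GTG Val — identical.
Codon 7: AAG Lys / AAA Lys — synonymous.
Codon 8: TCA Ser / ACA Thr — nonsynonymous.
Codon 9: GGC Gly / GGC Gly — identical.
Nonsynonymous differences: 1.

1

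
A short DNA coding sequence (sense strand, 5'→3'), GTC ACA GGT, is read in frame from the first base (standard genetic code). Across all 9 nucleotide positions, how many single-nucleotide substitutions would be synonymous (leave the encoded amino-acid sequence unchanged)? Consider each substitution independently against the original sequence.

Codon 1 (GTC, Val): 3 synonymous substitutions.
Codon 2 (ACA, Thr): 3 synonymous substitutions.
Codon 3 (GGT, Gly): 3 synonymous substitutions.
Total: 3 + 3 + 3 = 9.

9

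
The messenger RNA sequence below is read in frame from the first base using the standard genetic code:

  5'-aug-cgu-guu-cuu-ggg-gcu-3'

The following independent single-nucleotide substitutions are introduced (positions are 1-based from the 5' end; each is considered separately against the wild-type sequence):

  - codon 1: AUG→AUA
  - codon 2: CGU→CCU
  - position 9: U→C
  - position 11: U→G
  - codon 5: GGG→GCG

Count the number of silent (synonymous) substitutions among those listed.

1

Codon 1: AUG (Met) → AUA (Ile) — missense.
Codon 2: CGU (Arg) → CCU (Pro) — missense.
Codon 3: GUU (Val) → GUC (Val) — synonymous.
Codon 4: CUU (Leu) → CGU (Arg) — missense.
Codon 5: GGG (Gly) → GCG (Ala) — missense.
Synonymous: 1 of 5.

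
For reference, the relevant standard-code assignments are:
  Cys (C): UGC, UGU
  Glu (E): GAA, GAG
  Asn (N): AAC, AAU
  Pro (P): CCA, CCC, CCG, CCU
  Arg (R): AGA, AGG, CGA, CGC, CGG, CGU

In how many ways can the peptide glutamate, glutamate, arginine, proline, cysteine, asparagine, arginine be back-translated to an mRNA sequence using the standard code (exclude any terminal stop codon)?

Glu: 2 codons.
Glu: 2 codons.
Arg: 6 codons.
Pro: 4 codons.
Cys: 2 codons.
Asn: 2 codons.
Arg: 6 codons.
2 × 2 × 6 × 4 × 2 × 2 × 6 = 2304.

2304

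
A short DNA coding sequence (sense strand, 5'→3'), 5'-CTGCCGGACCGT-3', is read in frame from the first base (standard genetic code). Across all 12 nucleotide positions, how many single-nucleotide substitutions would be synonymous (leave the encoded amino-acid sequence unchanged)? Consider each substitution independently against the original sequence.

Codon 1 (CTG, Leu): 4 synonymous substitutions.
Codon 2 (CCG, Pro): 3 synonymous substitutions.
Codon 3 (GAC, Asp): 1 synonymous substitution.
Codon 4 (CGT, Arg): 3 synonymous substitutions.
Total: 4 + 3 + 1 + 3 = 11.

11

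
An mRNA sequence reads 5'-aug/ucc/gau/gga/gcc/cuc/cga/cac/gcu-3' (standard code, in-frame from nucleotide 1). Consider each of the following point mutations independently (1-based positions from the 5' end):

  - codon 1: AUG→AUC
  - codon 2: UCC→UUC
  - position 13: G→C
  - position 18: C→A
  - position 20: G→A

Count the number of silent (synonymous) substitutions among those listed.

Codon 1: AUG (Met) → AUC (Ile) — missense.
Codon 2: UCC (Ser) → UUC (Phe) — missense.
Codon 5: GCC (Ala) → CCC (Pro) — missense.
Codon 6: CUC (Leu) → CUA (Leu) — synonymous.
Codon 7: CGA (Arg) → CAA (Gln) — missense.
Synonymous: 1 of 5.

1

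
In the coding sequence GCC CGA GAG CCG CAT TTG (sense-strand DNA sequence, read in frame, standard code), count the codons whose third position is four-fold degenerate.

Codon 1 GCC (Ala): third position 4-fold.
Codon 2 CGA (Arg): third position 4-fold.
Codon 3 GAG (Glu): third position 2-fold.
Codon 4 CCG (Pro): third position 4-fold.
Codon 5 CAT (His): third position 2-fold.
Codon 6 TTG (Leu): third position 2-fold.
Four-fold degenerate third positions: 3.

3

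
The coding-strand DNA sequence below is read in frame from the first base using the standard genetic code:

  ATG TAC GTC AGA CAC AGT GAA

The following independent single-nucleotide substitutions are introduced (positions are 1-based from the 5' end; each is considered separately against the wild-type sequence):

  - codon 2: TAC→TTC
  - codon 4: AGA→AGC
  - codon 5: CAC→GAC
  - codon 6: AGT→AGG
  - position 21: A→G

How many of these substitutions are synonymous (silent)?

1

Codon 2: TAC (Tyr) → TTC (Phe) — missense.
Codon 4: AGA (Arg) → AGC (Ser) — missense.
Codon 5: CAC (His) → GAC (Asp) — missense.
Codon 6: AGT (Ser) → AGG (Arg) — missense.
Codon 7: GAA (Glu) → GAG (Glu) — synonymous.
Synonymous: 1 of 5.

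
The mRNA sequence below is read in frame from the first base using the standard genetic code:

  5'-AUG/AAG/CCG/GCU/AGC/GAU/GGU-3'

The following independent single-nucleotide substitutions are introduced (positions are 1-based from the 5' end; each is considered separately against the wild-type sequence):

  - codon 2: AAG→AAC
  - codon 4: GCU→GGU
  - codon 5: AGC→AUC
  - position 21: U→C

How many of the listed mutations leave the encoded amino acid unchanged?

Codon 2: AAG (Lys) → AAC (Asn) — missense.
Codon 4: GCU (Ala) → GGU (Gly) — missense.
Codon 5: AGC (Ser) → AUC (Ile) — missense.
Codon 7: GGU (Gly) → GGC (Gly) — synonymous.
Synonymous: 1 of 4.

1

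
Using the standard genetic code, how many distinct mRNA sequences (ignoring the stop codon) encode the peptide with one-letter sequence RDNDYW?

96

Arg: 6 codons.
Asp: 2 codons.
Asn: 2 codons.
Asp: 2 codons.
Tyr: 2 codons.
Trp: 1 codon.
6 × 2 × 2 × 2 × 2 × 1 = 96.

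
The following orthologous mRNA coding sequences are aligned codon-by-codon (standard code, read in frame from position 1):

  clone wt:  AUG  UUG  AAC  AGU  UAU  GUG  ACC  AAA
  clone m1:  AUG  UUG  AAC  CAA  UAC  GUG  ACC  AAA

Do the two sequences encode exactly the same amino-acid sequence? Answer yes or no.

no

Codon 1: AUG Met / AUG Met — identical.
Codon 2: UUG Leu / UUG Leu — identical.
Codon 3: AAC Asn / AAC Asn — identical.
Codon 4: AGU Ser / CAA Gln — nonsynonymous.
Codon 5: UAU Tyr / UAC Tyr — synonymous.
Codon 6: GUG Val / GUG Val — identical.
Codon 7: ACC Thr / ACC Thr — identical.
Codon 8: AAA Lys / AAA Lys — identical.
Nonsynonymous differences: 1 → different protein.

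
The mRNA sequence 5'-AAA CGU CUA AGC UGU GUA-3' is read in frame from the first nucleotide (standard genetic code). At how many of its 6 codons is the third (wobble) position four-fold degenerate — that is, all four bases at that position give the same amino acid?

Codon 1 AAA (Lys): third position 2-fold.
Codon 2 CGU (Arg): third position 4-fold.
Codon 3 CUA (Leu): third position 4-fold.
Codon 4 AGC (Ser): third position 2-fold.
Codon 5 UGU (Cys): third position 2-fold.
Codon 6 GUA (Val): third position 4-fold.
Four-fold degenerate third positions: 3.

3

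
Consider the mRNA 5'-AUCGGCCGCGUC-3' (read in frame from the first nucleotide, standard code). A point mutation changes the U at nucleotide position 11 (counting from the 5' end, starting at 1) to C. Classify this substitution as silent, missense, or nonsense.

Position 11 falls in codon 4: GUC → Val.
After the substitution the codon is GCC → Ala.
Val ≠ Ala, so this is a missense mutation.

missense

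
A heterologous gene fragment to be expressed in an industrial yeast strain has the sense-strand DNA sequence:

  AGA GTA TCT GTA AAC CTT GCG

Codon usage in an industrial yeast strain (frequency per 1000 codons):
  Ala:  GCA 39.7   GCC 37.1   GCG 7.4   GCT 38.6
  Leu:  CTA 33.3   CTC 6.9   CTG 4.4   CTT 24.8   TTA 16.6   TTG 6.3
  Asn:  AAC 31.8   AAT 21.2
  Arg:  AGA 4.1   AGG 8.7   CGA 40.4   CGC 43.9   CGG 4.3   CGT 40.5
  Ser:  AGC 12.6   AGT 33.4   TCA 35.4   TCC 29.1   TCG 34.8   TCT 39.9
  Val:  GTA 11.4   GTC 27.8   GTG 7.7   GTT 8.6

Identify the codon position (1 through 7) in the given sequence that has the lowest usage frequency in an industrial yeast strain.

1

Codon 1 AGA (Arg): 4.1 per 1000.
Codon 2 GTA (Val): 11.4 per 1000.
Codon 3 TCT (Ser): 39.9 per 1000.
Codon 4 GTA (Val): 11.4 per 1000.
Codon 5 AAC (Asn): 31.8 per 1000.
Codon 6 CTT (Leu): 24.8 per 1000.
Codon 7 GCG (Ala): 7.4 per 1000.
Lowest frequency is 4.1 at codon 1.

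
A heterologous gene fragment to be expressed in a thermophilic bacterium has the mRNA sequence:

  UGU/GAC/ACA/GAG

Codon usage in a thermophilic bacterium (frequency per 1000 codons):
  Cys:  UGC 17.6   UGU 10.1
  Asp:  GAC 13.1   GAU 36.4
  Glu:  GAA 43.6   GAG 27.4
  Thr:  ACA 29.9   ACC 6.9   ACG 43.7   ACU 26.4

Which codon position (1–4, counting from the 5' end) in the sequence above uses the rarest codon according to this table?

Codon 1 UGU (Cys): 10.1 per 1000.
Codon 2 GAC (Asp): 13.1 per 1000.
Codon 3 ACA (Thr): 29.9 per 1000.
Codon 4 GAG (Glu): 27.4 per 1000.
Lowest frequency is 10.1 at codon 1.

1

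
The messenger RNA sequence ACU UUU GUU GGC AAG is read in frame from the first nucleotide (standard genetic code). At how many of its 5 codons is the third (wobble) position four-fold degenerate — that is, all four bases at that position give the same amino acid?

3

Codon 1 ACU (Thr): third position 4-fold.
Codon 2 UUU (Phe): third position 2-fold.
Codon 3 GUU (Val): third position 4-fold.
Codon 4 GGC (Gly): third position 4-fold.
Codon 5 AAG (Lys): third position 2-fold.
Four-fold degenerate third positions: 3.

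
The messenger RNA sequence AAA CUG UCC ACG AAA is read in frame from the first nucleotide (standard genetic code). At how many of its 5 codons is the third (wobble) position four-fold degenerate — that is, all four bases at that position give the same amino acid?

3

Codon 1 AAA (Lys): third position 2-fold.
Codon 2 CUG (Leu): third position 4-fold.
Codon 3 UCC (Ser): third position 4-fold.
Codon 4 ACG (Thr): third position 4-fold.
Codon 5 AAA (Lys): third position 2-fold.
Four-fold degenerate third positions: 3.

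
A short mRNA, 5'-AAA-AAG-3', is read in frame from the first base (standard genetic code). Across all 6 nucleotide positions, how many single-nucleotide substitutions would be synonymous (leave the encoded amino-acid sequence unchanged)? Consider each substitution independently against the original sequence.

2

Codon 1 (AAA, Lys): 1 synonymous substitution.
Codon 2 (AAG, Lys): 1 synonymous substitution.
Total: 1 + 1 = 2.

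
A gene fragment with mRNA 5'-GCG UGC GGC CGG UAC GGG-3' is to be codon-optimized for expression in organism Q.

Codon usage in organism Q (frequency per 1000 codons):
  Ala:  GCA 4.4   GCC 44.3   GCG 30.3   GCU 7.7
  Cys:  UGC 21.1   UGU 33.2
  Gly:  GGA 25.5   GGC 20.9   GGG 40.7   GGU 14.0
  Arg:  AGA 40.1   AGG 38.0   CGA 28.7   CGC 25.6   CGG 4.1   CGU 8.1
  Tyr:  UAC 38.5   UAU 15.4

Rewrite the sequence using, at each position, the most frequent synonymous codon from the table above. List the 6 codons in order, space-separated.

GCC UGU GGG AGA UAC GGG

Codon 1 (Ala): best is GCC at 44.3.
Codon 2 (Cys): best is UGU at 33.2.
Codon 3 (Gly): best is GGG at 40.7.
Codon 4 (Arg): best is AGA at 40.1.
Codon 5 (Tyr): best is UAC at 38.5.
Codon 6 (Gly): best is GGG at 40.7.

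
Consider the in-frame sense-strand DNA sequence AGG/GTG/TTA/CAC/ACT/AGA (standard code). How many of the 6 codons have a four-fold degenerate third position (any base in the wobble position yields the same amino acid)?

Codon 1 AGG (Arg): third position 2-fold.
Codon 2 GTG (Val): third position 4-fold.
Codon 3 TTA (Leu): third position 2-fold.
Codon 4 CAC (His): third position 2-fold.
Codon 5 ACT (Thr): third position 4-fold.
Codon 6 AGA (Arg): third position 2-fold.
Four-fold degenerate third positions: 2.

2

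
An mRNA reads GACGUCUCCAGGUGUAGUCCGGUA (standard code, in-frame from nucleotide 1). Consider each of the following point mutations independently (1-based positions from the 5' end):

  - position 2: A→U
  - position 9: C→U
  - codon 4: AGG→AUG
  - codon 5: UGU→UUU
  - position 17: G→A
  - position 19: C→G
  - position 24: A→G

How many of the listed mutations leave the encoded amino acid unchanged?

Codon 1: GAC (Asp) → GUC (Val) — missense.
Codon 3: UCC (Ser) → UCU (Ser) — synonymous.
Codon 4: AGG (Arg) → AUG (Met) — missense.
Codon 5: UGU (Cys) → UUU (Phe) — missense.
Codon 6: AGU (Ser) → AAU (Asn) — missense.
Codon 7: CCG (Pro) → GCG (Ala) — missense.
Codon 8: GUA (Val) → GUG (Val) — synonymous.
Synonymous: 2 of 7.

2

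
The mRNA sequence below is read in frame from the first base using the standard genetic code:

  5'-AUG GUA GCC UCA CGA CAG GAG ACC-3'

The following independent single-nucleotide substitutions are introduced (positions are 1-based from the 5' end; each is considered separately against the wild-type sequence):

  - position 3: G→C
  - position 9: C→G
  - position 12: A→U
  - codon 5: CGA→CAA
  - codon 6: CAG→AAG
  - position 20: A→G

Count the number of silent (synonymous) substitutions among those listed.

Codon 1: AUG (Met) → AUC (Ile) — missense.
Codon 3: GCC (Ala) → GCG (Ala) — synonymous.
Codon 4: UCA (Ser) → UCU (Ser) — synonymous.
Codon 5: CGA (Arg) → CAA (Gln) — missense.
Codon 6: CAG (Gln) → AAG (Lys) — missense.
Codon 7: GAG (Glu) → GGG (Gly) — missense.
Synonymous: 2 of 6.

2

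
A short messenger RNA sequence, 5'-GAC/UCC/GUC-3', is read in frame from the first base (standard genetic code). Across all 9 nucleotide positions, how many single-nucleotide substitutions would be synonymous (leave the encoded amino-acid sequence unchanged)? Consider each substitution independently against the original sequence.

7

Codon 1 (GAC, Asp): 1 synonymous substitution.
Codon 2 (UCC, Ser): 3 synonymous substitutions.
Codon 3 (GUC, Val): 3 synonymous substitutions.
Total: 1 + 3 + 3 = 7.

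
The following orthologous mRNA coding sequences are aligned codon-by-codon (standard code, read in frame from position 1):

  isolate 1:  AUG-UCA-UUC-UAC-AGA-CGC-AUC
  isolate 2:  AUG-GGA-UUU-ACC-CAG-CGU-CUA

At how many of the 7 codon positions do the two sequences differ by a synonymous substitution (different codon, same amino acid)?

2

Codon 1: AUG Met / AUG Met — identical.
Codon 2: UCA Ser / GGA Gly — nonsynonymous.
Codon 3: UUC Phe / UUU Phe — synonymous.
Codon 4: UAC Tyr / ACC Thr — nonsynonymous.
Codon 5: AGA Arg / CAG Gln — nonsynonymous.
Codon 6: CGC Arg / CGU Arg — synonymous.
Codon 7: AUC Ile / CUA Leu — nonsynonymous.
Synonymous differences: 2.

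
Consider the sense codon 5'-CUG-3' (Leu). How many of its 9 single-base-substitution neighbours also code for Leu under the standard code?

Position 1: UUG → 1 synonymous.
Position 2: none → 0 synonymous.
Position 3: CUU, CUC, CUA → 3 synonymous.
Total: 1 + 0 + 3 = 4.

4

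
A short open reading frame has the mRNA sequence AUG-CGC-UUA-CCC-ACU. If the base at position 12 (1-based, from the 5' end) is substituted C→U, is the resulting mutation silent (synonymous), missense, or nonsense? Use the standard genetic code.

silent

Position 12 falls in codon 4: CCC → Pro.
After the substitution the codon is CCU → Pro.
Both encode Pro, so the change is synonymous.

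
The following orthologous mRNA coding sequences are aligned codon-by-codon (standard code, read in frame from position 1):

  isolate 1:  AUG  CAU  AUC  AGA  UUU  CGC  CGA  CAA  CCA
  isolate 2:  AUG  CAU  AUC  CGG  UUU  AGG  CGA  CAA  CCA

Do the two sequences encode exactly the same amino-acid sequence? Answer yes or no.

Codon 1: AUG Met / AUG Met — identical.
Codon 2: CAU His / CAU His — identical.
Codon 3: AUC Ile / AUC Ile — identical.
Codon 4: AGA Arg / CGG Arg — synonymous.
Codon 5: UUU Phe / UUU Phe — identical.
Codon 6: CGC Arg / AGG Arg — synonymous.
Codon 7: CGA Arg / CGA Arg — identical.
Codon 8: CAA Gln / CAA Gln — identical.
Codon 9: CCA Pro / CCA Pro — identical.
Nonsynonymous differences: 0 → same protein.

yes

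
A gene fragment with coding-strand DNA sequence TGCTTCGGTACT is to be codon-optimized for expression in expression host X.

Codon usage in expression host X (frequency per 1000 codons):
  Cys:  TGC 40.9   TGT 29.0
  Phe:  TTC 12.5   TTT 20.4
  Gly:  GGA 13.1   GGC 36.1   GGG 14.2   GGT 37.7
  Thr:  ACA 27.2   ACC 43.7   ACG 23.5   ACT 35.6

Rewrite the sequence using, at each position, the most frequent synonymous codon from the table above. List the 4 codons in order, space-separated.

Codon 1 (Cys): best is TGC at 40.9.
Codon 2 (Phe): best is TTT at 20.4.
Codon 3 (Gly): best is GGT at 37.7.
Codon 4 (Thr): best is ACC at 43.7.

TGC TTT GGT ACC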